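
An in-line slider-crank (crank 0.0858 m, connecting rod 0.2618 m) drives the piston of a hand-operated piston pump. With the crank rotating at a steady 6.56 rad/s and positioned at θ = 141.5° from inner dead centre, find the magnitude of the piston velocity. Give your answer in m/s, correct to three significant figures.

0.259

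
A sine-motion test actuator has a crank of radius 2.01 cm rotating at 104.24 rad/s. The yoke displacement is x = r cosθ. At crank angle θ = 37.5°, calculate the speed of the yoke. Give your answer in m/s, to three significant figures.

1.28

ω = 104.2 rad/s
x = r cosθ ⇒ ẋ = −rω sinθ.
|v| = rω|sinθ| = 0.0201·104.2·|sin 37.5°| = 1.2755 m/s.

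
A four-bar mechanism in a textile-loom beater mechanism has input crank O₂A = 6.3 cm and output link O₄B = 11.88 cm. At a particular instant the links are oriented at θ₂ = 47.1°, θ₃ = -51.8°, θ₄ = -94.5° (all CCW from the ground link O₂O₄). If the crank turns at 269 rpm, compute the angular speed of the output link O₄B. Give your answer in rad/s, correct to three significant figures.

21.8

ω₂ = 28.17 rad/s (from 269 rpm).
Differentiating the loop-closure r₂e^{iθ₂}+r₃e^{iθ₃}=r₁+r₄e^{iθ₄} gives r₂ω₂e^{iθ₂}+r₃ω₃e^{iθ₃}=r₄ω₄e^{iθ₄}.
Eliminating the other unknown: ω₄ = r₂ω₂ sin(θ₂−θ₃) / [r₄ sin(θ₄−θ₃)].
Numerator sine = +0.98796; denominator sine = -0.67816.
Result = 0.063·28.17·(+0.98796) / (0.1188·(-0.67816)) = -21.763 rad/s; magnitude 21.763 rad/s.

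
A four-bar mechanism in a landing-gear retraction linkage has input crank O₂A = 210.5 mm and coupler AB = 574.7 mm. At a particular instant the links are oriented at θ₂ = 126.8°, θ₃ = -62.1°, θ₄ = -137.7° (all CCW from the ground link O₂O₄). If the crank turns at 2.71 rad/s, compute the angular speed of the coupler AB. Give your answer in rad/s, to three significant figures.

ω₂ = 2.71 rad/s
Differentiating the loop-closure r₂e^{iθ₂}+r₃e^{iθ₃}=r₁+r₄e^{iθ₄} gives r₂ω₂e^{iθ₂}+r₃ω₃e^{iθ₃}=r₄ω₄e^{iθ₄}.
Eliminating the other unknown: ω₃ = r₂ω₂ sin(θ₄−θ₂) / [r₃ sin(θ₃−θ₄)].
Numerator sine = +0.99540; denominator sine = +0.96858.
Result = 0.2105·2.71·(+0.99540) / (0.5747·(+0.96858)) = +1.0201 rad/s; magnitude 1.0201 rad/s.

1.02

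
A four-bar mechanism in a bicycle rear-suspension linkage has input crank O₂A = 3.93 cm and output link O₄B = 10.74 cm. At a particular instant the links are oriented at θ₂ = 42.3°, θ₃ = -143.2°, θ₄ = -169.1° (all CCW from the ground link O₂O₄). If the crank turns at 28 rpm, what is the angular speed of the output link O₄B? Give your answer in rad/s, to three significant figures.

0.235

ω₂ = 2.932 rad/s (from 28 rpm).
Differentiating the loop-closure r₂e^{iθ₂}+r₃e^{iθ₃}=r₁+r₄e^{iθ₄} gives r₂ω₂e^{iθ₂}+r₃ω₃e^{iθ₃}=r₄ω₄e^{iθ₄}.
Eliminating the other unknown: ω₄ = r₂ω₂ sin(θ₂−θ₃) / [r₄ sin(θ₄−θ₃)].
Numerator sine = -0.09585; denominator sine = -0.43680.
Result = 0.0393·2.932·(-0.09585) / (0.1074·(-0.43680)) = +0.23543 rad/s; magnitude 0.23543 rad/s.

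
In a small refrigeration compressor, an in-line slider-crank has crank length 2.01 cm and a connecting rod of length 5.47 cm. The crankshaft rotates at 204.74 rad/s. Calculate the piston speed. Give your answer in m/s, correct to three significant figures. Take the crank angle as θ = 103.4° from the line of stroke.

ω = 204.7 rad/s
For an in-line slider-crank, x = r cosθ + √(L² − r² sin²θ), so v = −rω sinθ·[1 + r cosθ/√(L² − r² sin²θ)].
With r = 0.0201 m, L = 0.0547 m, θ = 103.4°: √(L² − r² sin²θ) = 0.051086 m.
v = −0.0201·204.7·0.97278·[1 + 0.0201·-0.23175/0.051086] = -3.6382 m/s.
|v| = 3.6382 m/s.

3.64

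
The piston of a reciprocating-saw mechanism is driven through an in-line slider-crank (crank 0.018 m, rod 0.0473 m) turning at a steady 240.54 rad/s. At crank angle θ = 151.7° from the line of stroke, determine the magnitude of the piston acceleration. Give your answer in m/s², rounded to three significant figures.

685

ω = 240.5 rad/s
x(θ) = r cosθ + √(L² − r² sin²θ); with ω constant, a = ω²·d²x/dθ².
d²x/dθ² = −r cosθ − r²(cos2θ)/√u − r⁴ sin²2θ/(4u^{3/2}),  u = L² − r² sin²θ = 0.00216447 m².
Substituting r = 0.018 m, L = 0.0473 m, θ = 151.7°: d²x/dθ² = +0.011833 m.
a = ω²·d²x/dθ² = (240.5)²·(+0.011833) = +684.67 m/s²;  |a| = 684.67 m/s².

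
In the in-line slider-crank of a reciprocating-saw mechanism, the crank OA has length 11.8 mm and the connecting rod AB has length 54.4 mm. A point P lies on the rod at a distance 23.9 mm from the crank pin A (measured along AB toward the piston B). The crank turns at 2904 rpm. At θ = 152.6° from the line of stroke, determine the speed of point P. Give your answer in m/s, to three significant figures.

ω = 304.1 rad/s.  Crank-pin speed |V_A| = rω = 3.5885 m/s, perpendicular to OA.
Rod angle: sinφ = −(r/L) sinθ ⇒ φ = -5.729°; ω_rod = −rω cosθ/√(L²−r²sin²θ) = +58.858 rad/s.
V_P = V_A + ω_rod × AP, with AP = 0.0239 m along the rod.
Components: V_Px = −rω sinθ − a·ω_rod·sinφ = -1.511 m/s;  V_Py = rω cosθ + a·ω_rod·cosφ = -1.7862 m/s.
|V_P| = √(V_Px² + V_Py²) = 2.3396 m/s.

2.34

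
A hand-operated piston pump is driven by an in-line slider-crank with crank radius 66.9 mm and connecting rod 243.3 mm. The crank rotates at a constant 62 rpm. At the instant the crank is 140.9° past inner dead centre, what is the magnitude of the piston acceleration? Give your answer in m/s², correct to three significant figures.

ω = 2π·62/60 = 6.493 rad/s
x(θ) = r cosθ + √(L² − r² sin²θ); with ω constant, a = ω²·d²x/dθ².
d²x/dθ² = −r cosθ − r²(cos2θ)/√u − r⁴ sin²2θ/(4u^{3/2}),  u = L² − r² sin²θ = 0.0574147 m².
Substituting r = 0.0669 m, L = 0.2433 m, θ = 140.9°: d²x/dθ² = +0.047749 m.
a = ω²·d²x/dθ² = (6.493)²·(+0.047749) = +2.0128 m/s²;  |a| = 2.0128 m/s².

2.01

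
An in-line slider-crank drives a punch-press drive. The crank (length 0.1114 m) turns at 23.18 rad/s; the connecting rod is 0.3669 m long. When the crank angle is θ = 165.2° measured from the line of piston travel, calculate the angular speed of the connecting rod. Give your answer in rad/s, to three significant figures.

6.83

ω = 23.18 rad/s
The rod makes angle φ with the slider axis where L sinφ = r sinθ; differentiating, L cosφ·φ̇ = r ω cosθ.
L cosφ = √(L² − r² sin²θ) = 0.36579 m.
|ω_rod| = r ω |cosθ| / √(L² − r² sin²θ) = 0.1114·23.18·0.96682/0.36579 = 6.8251 rad/s.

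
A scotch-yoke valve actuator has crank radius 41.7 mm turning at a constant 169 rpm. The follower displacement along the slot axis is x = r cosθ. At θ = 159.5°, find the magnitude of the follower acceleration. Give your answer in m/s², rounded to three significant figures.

ω = 17.7 rad/s (from 169 rpm).
x = r cosθ ⇒ ẍ = −rω² cosθ (ω constant).
|a| = rω²|cosθ| = 0.0417·(17.7)²·|cos 159.5°| = 12.234 m/s².

12.2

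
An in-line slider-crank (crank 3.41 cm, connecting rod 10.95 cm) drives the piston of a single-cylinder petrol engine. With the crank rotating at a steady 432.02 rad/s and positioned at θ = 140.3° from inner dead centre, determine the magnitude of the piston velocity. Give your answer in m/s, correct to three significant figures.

7.11

ω = 432 rad/s
For an in-line slider-crank, x = r cosθ + √(L² − r² sin²θ), so v = −rω sinθ·[1 + r cosθ/√(L² − r² sin²θ)].
With r = 0.0341 m, L = 0.1095 m, θ = 140.3°: √(L² − r² sin²θ) = 0.10731 m.
v = −0.0341·432·0.63877·[1 + 0.0341·-0.76940/0.10731] = -7.1095 m/s.
|v| = 7.1095 m/s.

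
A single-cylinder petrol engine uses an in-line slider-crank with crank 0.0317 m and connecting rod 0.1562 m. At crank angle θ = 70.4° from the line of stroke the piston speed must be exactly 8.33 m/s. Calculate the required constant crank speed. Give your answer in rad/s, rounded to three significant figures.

261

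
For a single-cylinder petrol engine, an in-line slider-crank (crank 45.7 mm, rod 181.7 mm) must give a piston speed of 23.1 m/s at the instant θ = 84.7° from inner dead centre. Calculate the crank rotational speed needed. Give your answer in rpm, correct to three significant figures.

4730

For an in-line slider-crank, |v_piston| = rω|sinθ|·[1 + r cosθ/√(L² − r² sin²θ)].
With r = 0.0457 m, L = 0.1817 m, θ = 84.7°: the bracketed kinematic factor |dx/dθ| = 0.046597 m.
ω = v/|dx/dθ| = 23.1/0.046597 = 495.74 rad/s.
N = 60ω/(2π) = 4734 rpm.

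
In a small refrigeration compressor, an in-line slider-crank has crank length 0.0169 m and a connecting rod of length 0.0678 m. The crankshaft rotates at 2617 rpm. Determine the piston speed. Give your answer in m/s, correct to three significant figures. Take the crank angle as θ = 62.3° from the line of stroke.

ω = 2π·2617/60 = 274.1 rad/s
For an in-line slider-crank, x = r cosθ + √(L² − r² sin²θ), so v = −rω sinθ·[1 + r cosθ/√(L² − r² sin²θ)].
With r = 0.0169 m, L = 0.0678 m, θ = 62.3°: √(L² − r² sin²θ) = 0.066128 m.
v = −0.0169·274.1·0.88539·[1 + 0.0169·0.46484/0.066128] = -4.5878 m/s.
|v| = 4.5878 m/s.

4.59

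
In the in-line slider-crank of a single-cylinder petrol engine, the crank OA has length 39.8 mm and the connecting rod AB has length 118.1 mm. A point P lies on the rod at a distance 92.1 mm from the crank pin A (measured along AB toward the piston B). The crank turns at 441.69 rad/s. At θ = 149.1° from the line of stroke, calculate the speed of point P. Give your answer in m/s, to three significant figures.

ω = 441.7 rad/s.  Crank-pin speed |V_A| = rω = 17.579 m/s, perpendicular to OA.
Rod angle: sinφ = −(r/L) sinθ ⇒ φ = -9.966°; ω_rod = −rω cosθ/√(L²−r²sin²θ) = +129.68 rad/s.
V_P = V_A + ω_rod × AP, with AP = 0.0921 m along the rod.
Components: V_Px = −rω sinθ − a·ω_rod·sinφ = -6.9607 m/s;  V_Py = rω cosθ + a·ω_rod·cosφ = -3.3208 m/s.
|V_P| = √(V_Px² + V_Py²) = 7.7122 m/s.

7.71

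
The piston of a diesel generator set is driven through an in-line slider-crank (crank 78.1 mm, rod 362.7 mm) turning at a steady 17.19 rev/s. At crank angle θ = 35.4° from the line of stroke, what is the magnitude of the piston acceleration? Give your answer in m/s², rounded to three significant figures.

810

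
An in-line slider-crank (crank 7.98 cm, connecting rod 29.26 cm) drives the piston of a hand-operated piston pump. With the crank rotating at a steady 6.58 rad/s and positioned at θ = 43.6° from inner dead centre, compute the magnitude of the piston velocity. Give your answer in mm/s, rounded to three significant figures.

ω = 6.58 rad/s
For an in-line slider-crank, x = r cosθ + √(L² − r² sin²θ), so v = −rω sinθ·[1 + r cosθ/√(L² − r² sin²θ)].
With r = 0.0798 m, L = 0.2926 m, θ = 43.6°: √(L² − r² sin²θ) = 0.28738 m.
v = −0.0798·6.58·0.68962·[1 + 0.0798·0.72417/0.28738] = -0.43492 m/s.
|v| = 0.43492 m/s = 434.92 mm/s.

435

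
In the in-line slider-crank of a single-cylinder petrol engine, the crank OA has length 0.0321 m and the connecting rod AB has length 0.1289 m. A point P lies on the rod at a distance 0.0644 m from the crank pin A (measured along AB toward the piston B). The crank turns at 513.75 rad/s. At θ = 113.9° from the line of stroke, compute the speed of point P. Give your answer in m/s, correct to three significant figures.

14.7

ω = 513.8 rad/s.  Crank-pin speed |V_A| = rω = 16.491 m/s, perpendicular to OA.
Rod angle: sinφ = −(r/L) sinθ ⇒ φ = -13.160°; ω_rod = −rω cosθ/√(L²−r²sin²θ) = +53.232 rad/s.
V_P = V_A + ω_rod × AP, with AP = 0.0644 m along the rod.
Components: V_Px = −rω sinθ − a·ω_rod·sinφ = -14.297 m/s;  V_Py = rω cosθ + a·ω_rod·cosφ = -3.3433 m/s.
|V_P| = √(V_Px² + V_Py²) = 14.683 m/s.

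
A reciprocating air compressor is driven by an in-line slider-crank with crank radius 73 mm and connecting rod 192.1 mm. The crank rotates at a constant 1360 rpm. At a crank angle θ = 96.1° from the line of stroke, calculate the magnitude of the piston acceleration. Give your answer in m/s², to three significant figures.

750

ω = 2π·1360/60 = 142.4 rad/s
x(θ) = r cosθ + √(L² − r² sin²θ); with ω constant, a = ω²·d²x/dθ².
d²x/dθ² = −r cosθ − r²(cos2θ)/√u − r⁴ sin²2θ/(4u^{3/2}),  u = L² − r² sin²θ = 0.0316336 m².
Substituting r = 0.073 m, L = 0.1921 m, θ = 96.1°: d²x/dθ² = +0.036986 m.
a = ω²·d²x/dθ² = (142.4)²·(+0.036986) = +750.2 m/s²;  |a| = 750.2 m/s².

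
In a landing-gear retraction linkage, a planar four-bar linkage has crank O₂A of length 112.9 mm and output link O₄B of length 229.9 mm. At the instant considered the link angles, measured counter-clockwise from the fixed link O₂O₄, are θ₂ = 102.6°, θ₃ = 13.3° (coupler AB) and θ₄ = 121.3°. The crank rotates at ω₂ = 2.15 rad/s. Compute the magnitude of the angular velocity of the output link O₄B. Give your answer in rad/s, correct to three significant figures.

1.11

ω₂ = 2.15 rad/s
Differentiating the loop-closure r₂e^{iθ₂}+r₃e^{iθ₃}=r₁+r₄e^{iθ₄} gives r₂ω₂e^{iθ₂}+r₃ω₃e^{iθ₃}=r₄ω₄e^{iθ₄}.
Eliminating the other unknown: ω₄ = r₂ω₂ sin(θ₂−θ₃) / [r₄ sin(θ₄−θ₃)].
Numerator sine = +0.99993; denominator sine = +0.95106.
Result = 0.1129·2.15·(+0.99993) / (0.2299·(+0.95106)) = +1.1101 rad/s; magnitude 1.1101 rad/s.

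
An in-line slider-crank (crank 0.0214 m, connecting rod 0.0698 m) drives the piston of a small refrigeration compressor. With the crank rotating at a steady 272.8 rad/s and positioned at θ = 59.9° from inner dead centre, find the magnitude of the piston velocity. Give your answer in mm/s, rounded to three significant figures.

5860

ω = 272.8 rad/s
For an in-line slider-crank, x = r cosθ + √(L² − r² sin²θ), so v = −rω sinθ·[1 + r cosθ/√(L² − r² sin²θ)].
With r = 0.0214 m, L = 0.0698 m, θ = 59.9°: √(L² − r² sin²θ) = 0.0673 m.
v = −0.0214·272.8·0.86515·[1 + 0.0214·0.50151/0.0673] = -5.8561 m/s.
|v| = 5.8561 m/s = 5856.1 mm/s.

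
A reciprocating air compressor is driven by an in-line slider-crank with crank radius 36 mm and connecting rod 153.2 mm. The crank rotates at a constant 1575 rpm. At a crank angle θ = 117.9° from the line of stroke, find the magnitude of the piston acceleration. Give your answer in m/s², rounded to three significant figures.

ω = 2π·1575/60 = 164.9 rad/s
x(θ) = r cosθ + √(L² − r² sin²θ); with ω constant, a = ω²·d²x/dθ².
d²x/dθ² = −r cosθ − r²(cos2θ)/√u − r⁴ sin²2θ/(4u^{3/2}),  u = L² − r² sin²θ = 0.022458 m².
Substituting r = 0.036 m, L = 0.1532 m, θ = 117.9°: d²x/dθ² = +0.021621 m.
a = ω²·d²x/dθ² = (164.9)²·(+0.021621) = +588.16 m/s²;  |a| = 588.16 m/s².

588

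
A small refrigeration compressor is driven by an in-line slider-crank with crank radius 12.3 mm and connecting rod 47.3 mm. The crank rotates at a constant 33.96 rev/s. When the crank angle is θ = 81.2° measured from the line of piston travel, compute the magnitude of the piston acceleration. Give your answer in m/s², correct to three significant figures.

ω = 2π·34 = 213.4 rad/s
x(θ) = r cosθ + √(L² − r² sin²θ); with ω constant, a = ω²·d²x/dθ².
d²x/dθ² = −r cosθ − r²(cos2θ)/√u − r⁴ sin²2θ/(4u^{3/2}),  u = L² − r² sin²θ = 0.00208954 m².
Substituting r = 0.0123 m, L = 0.0473 m, θ = 81.2°: d²x/dθ² = +0.0012675 m.
a = ω²·d²x/dθ² = (213.4)²·(+0.0012675) = +57.711 m/s²;  |a| = 57.711 m/s².

57.7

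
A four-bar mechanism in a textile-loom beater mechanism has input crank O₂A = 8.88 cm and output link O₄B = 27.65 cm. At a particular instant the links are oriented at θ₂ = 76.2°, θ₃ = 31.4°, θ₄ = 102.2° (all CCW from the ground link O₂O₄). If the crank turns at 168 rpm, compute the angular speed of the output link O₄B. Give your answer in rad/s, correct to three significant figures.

4.22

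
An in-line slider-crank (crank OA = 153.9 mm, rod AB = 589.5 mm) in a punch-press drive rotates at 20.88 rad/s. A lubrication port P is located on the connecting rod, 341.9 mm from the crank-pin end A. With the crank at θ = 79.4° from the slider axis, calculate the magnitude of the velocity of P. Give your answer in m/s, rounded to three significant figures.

ω = 20.88 rad/s.  Crank-pin speed |V_A| = rω = 3.2134 m/s, perpendicular to OA.
Rod angle: sinφ = −(r/L) sinθ ⇒ φ = -14.869°; ω_rod = −rω cosθ/√(L²−r²sin²θ) = -1.0375 rad/s.
V_P = V_A + ω_rod × AP, with AP = 0.3419 m along the rod.
Components: V_Px = −rω sinθ − a·ω_rod·sinφ = -3.2496 m/s;  V_Py = rω cosθ + a·ω_rod·cosφ = +0.24828 m/s.
|V_P| = √(V_Px² + V_Py²) = 3.2591 m/s.

3.26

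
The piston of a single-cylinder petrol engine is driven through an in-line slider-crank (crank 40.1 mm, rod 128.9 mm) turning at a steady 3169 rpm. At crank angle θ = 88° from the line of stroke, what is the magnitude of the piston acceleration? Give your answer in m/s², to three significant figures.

ω = 2π·3169/60 = 331.9 rad/s
x(θ) = r cosθ + √(L² − r² sin²θ); with ω constant, a = ω²·d²x/dθ².
d²x/dθ² = −r cosθ − r²(cos2θ)/√u − r⁴ sin²2θ/(4u^{3/2}),  u = L² − r² sin²θ = 0.0150092 m².
Substituting r = 0.0401 m, L = 0.1289 m, θ = 88°: d²x/dθ² = +0.011692 m.
a = ω²·d²x/dθ² = (331.9)²·(+0.011692) = +1287.6 m/s²;  |a| = 1287.6 m/s².

1290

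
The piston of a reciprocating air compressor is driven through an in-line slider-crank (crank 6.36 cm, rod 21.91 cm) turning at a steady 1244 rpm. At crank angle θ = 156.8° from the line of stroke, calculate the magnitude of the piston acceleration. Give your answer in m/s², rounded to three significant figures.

771

ω = 2π·1244/60 = 130.3 rad/s
x(θ) = r cosθ + √(L² − r² sin²θ); with ω constant, a = ω²·d²x/dθ².
d²x/dθ² = −r cosθ − r²(cos2θ)/√u − r⁴ sin²2θ/(4u^{3/2}),  u = L² − r² sin²θ = 0.0473771 m².
Substituting r = 0.0636 m, L = 0.2191 m, θ = 156.8°: d²x/dθ² = +0.045433 m.
a = ω²·d²x/dθ² = (130.3)²·(+0.045433) = +771.03 m/s²;  |a| = 771.03 m/s².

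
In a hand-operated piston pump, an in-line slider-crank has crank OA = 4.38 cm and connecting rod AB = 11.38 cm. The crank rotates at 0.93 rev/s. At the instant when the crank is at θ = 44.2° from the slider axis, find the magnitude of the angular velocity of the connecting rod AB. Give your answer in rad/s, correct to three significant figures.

1.67

ω = 5.843 rad/s (converted from 0.93 rev/s).
The rod makes angle φ with the slider axis where L sinφ = r sinθ; differentiating, L cosφ·φ̇ = r ω cosθ.
L cosφ = √(L² − r² sin²θ) = 0.10963 m.
|ω_rod| = r ω |cosθ| / √(L² − r² sin²θ) = 0.0438·5.843·0.71691/0.10963 = 1.6737 rad/s.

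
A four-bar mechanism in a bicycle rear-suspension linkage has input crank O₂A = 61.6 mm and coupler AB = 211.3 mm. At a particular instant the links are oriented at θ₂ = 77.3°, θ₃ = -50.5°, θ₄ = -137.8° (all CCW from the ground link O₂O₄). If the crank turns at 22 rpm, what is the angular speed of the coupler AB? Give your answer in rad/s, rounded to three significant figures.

ω₂ = 2.304 rad/s (from 22 rpm).
Differentiating the loop-closure r₂e^{iθ₂}+r₃e^{iθ₃}=r₁+r₄e^{iθ₄} gives r₂ω₂e^{iθ₂}+r₃ω₃e^{iθ₃}=r₄ω₄e^{iθ₄}.
Eliminating the other unknown: ω₃ = r₂ω₂ sin(θ₄−θ₂) / [r₃ sin(θ₃−θ₄)].
Numerator sine = +0.57501; denominator sine = +0.99889.
Result = 0.0616·2.304·(+0.57501) / (0.2113·(+0.99889)) = +0.38662 rad/s; magnitude 0.38662 rad/s.

0.387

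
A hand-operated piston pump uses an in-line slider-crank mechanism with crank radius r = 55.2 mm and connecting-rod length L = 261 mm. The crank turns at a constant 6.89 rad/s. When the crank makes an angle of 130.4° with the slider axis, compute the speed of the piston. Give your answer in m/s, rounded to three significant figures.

ω = 6.89 rad/s
For an in-line slider-crank, x = r cosθ + √(L² − r² sin²θ), so v = −rω sinθ·[1 + r cosθ/√(L² − r² sin²θ)].
With r = 0.0552 m, L = 0.261 m, θ = 130.4°: √(L² − r² sin²θ) = 0.25759 m.
v = −0.0552·6.89·0.76154·[1 + 0.0552·-0.64812/0.25759] = -0.24941 m/s.
|v| = 0.24941 m/s.

0.249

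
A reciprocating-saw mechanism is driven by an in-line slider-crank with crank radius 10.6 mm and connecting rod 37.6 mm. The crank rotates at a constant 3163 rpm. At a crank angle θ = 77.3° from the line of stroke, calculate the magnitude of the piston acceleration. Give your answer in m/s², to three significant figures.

ω = 2π·3163/60 = 331.2 rad/s
x(θ) = r cosθ + √(L² − r² sin²θ); with ω constant, a = ω²·d²x/dθ².
d²x/dθ² = −r cosθ − r²(cos2θ)/√u − r⁴ sin²2θ/(4u^{3/2}),  u = L² − r² sin²θ = 0.00130683 m².
Substituting r = 0.0106 m, L = 0.0376 m, θ = 77.3°: d²x/dθ² = +0.00046504 m.
a = ω²·d²x/dθ² = (331.2)²·(+0.00046504) = +51.021 m/s²;  |a| = 51.021 m/s².

51.0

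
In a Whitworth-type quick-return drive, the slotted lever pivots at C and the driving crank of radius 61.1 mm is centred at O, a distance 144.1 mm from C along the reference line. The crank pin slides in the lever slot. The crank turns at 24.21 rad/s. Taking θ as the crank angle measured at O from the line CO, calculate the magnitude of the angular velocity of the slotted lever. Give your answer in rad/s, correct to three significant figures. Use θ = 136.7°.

ω = 24.21 rad/s
Crank pin A relative to C: A = (d + r cosθ, r sinθ); lever angle φ = atan2(r sinθ, d + r cosθ).
Differentiating tanφ: φ̇ = rω(d cosθ + r)/(d² + r² + 2dr cosθ).
d² + r² + 2dr cosθ = |CA|² = 0.0116827 m²;  d cosθ + r = -0.043772 m.
|ω_lever| = |0.0611·24.21·-0.043772| / 0.0116827 = 5.5423 rad/s.

5.54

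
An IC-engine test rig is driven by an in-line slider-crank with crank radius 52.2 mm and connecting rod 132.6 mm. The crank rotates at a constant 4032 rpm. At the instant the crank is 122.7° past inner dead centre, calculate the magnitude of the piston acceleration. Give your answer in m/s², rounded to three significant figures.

ω = 2π·4032/60 = 422.2 rad/s
x(θ) = r cosθ + √(L² − r² sin²θ); with ω constant, a = ω²·d²x/dθ².
d²x/dθ² = −r cosθ − r²(cos2θ)/√u − r⁴ sin²2θ/(4u^{3/2}),  u = L² − r² sin²θ = 0.0156532 m².
Substituting r = 0.0522 m, L = 0.1326 m, θ = 122.7°: d²x/dθ² = +0.036483 m.
a = ω²·d²x/dθ² = (422.2)²·(+0.036483) = +6504.2 m/s²;  |a| = 6504.2 m/s².

6500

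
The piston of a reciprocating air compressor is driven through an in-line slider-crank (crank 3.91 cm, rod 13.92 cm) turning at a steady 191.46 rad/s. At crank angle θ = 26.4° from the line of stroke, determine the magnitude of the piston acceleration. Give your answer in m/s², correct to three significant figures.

ω = 191.5 rad/s
x(θ) = r cosθ + √(L² − r² sin²θ); with ω constant, a = ω²·d²x/dθ².
d²x/dθ² = −r cosθ − r²(cos2θ)/√u − r⁴ sin²2θ/(4u^{3/2}),  u = L² − r² sin²θ = 0.0190744 m².
Substituting r = 0.0391 m, L = 0.1392 m, θ = 26.4°: d²x/dθ² = -0.041856 m.
a = ω²·d²x/dθ² = (191.5)²·(-0.041856) = -1534.3 m/s²;  |a| = 1534.3 m/s².

1530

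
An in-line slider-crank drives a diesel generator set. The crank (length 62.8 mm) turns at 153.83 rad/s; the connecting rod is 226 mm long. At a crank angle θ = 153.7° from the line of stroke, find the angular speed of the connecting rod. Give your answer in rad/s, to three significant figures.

ω = 153.8 rad/s
The rod makes angle φ with the slider axis where L sinφ = r sinθ; differentiating, L cosφ·φ̇ = r ω cosθ.
L cosφ = √(L² − r² sin²θ) = 0.22428 m.
|ω_rod| = r ω |cosθ| / √(L² − r² sin²θ) = 0.0628·153.8·0.89649/0.22428 = 38.615 rad/s.

38.6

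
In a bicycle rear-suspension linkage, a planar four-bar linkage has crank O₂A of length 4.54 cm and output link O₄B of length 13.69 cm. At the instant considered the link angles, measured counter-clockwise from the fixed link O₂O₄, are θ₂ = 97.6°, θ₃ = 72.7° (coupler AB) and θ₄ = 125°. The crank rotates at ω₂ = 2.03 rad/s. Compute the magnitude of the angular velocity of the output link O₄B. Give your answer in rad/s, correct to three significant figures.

0.358

ω₂ = 2.03 rad/s
Differentiating the loop-closure r₂e^{iθ₂}+r₃e^{iθ₃}=r₁+r₄e^{iθ₄} gives r₂ω₂e^{iθ₂}+r₃ω₃e^{iθ₃}=r₄ω₄e^{iθ₄}.
Eliminating the other unknown: ω₄ = r₂ω₂ sin(θ₂−θ₃) / [r₄ sin(θ₄−θ₃)].
Numerator sine = +0.42104; denominator sine = +0.79122.
Result = 0.0454·2.03·(+0.42104) / (0.1369·(+0.79122)) = +0.35824 rad/s; magnitude 0.35824 rad/s.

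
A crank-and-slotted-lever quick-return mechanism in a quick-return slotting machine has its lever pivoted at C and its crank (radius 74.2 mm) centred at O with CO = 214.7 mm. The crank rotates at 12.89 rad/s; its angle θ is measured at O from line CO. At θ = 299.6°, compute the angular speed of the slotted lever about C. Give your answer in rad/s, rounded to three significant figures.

2.56

ω = 12.89 rad/s
Crank pin A relative to C: A = (d + r cosθ, r sinθ); lever angle φ = atan2(r sinθ, d + r cosθ).
Differentiating tanφ: φ̇ = rω(d cosθ + r)/(d² + r² + 2dr cosθ).
d² + r² + 2dr cosθ = |CA|² = 0.0673394 m²;  d cosθ + r = +0.18025 m.
|ω_lever| = |0.0742·12.89·+0.18025| / 0.0673394 = 2.5601 rad/s.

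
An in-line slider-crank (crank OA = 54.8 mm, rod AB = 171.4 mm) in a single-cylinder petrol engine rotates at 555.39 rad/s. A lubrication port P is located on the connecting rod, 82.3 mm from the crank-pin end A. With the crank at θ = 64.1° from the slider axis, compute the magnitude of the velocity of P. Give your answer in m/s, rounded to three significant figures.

30.1

ω = 555.4 rad/s.  Crank-pin speed |V_A| = rω = 30.435 m/s, perpendicular to OA.
Rod angle: sinφ = −(r/L) sinθ ⇒ φ = -16.715°; ω_rod = −rω cosθ/√(L²−r²sin²θ) = -80.984 rad/s.
V_P = V_A + ω_rod × AP, with AP = 0.0823 m along the rod.
Components: V_Px = −rω sinθ − a·ω_rod·sinφ = -29.295 m/s;  V_Py = rω cosθ + a·ω_rod·cosφ = +6.9108 m/s.
|V_P| = √(V_Px² + V_Py²) = 30.099 m/s.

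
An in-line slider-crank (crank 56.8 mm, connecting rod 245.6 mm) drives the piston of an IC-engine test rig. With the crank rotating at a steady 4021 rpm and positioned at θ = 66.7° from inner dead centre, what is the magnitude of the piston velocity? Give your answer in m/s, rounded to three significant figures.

24.0

ω = 2π·4021/60 = 421.1 rad/s
For an in-line slider-crank, x = r cosθ + √(L² − r² sin²θ), so v = −rω sinθ·[1 + r cosθ/√(L² − r² sin²θ)].
With r = 0.0568 m, L = 0.2456 m, θ = 66.7°: √(L² − r² sin²θ) = 0.24 m.
v = −0.0568·421.1·0.91845·[1 + 0.0568·0.39555/0.24] = -24.023 m/s.
|v| = 24.023 m/s.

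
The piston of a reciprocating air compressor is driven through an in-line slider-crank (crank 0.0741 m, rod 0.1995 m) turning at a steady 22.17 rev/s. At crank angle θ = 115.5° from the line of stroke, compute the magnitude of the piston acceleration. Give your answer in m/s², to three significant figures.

962

ω = 2π·22.2 = 139.3 rad/s
x(θ) = r cosθ + √(L² − r² sin²θ); with ω constant, a = ω²·d²x/dθ².
d²x/dθ² = −r cosθ − r²(cos2θ)/√u − r⁴ sin²2θ/(4u^{3/2}),  u = L² − r² sin²θ = 0.0353271 m².
Substituting r = 0.0741 m, L = 0.1995 m, θ = 115.5°: d²x/dθ² = +0.0496 m.
a = ω²·d²x/dθ² = (139.3)²·(+0.0496) = +962.44 m/s²;  |a| = 962.44 m/s².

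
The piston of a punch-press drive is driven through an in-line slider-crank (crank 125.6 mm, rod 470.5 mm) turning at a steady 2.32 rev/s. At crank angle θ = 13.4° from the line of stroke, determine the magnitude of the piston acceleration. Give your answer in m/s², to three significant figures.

ω = 2π·2.32 = 14.58 rad/s
x(θ) = r cosθ + √(L² − r² sin²θ); with ω constant, a = ω²·d²x/dθ².
d²x/dθ² = −r cosθ − r²(cos2θ)/√u − r⁴ sin²2θ/(4u^{3/2}),  u = L² − r² sin²θ = 0.220523 m².
Substituting r = 0.1256 m, L = 0.4705 m, θ = 13.4°: d²x/dθ² = -0.15229 m.
a = ω²·d²x/dθ² = (14.58)²·(-0.15229) = -32.359 m/s²;  |a| = 32.359 m/s².

32.4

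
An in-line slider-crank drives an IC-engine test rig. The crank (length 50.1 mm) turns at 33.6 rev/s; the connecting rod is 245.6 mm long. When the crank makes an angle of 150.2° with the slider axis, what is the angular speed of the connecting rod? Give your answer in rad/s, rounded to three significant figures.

ω = 211.1 rad/s (converted from 33.6 rev/s).
The rod makes angle φ with the slider axis where L sinφ = r sinθ; differentiating, L cosφ·φ̇ = r ω cosθ.
L cosφ = √(L² − r² sin²θ) = 0.24433 m.
|ω_rod| = r ω |cosθ| / √(L² − r² sin²θ) = 0.0501·211.1·0.86777/0.24433 = 37.564 rad/s.

37.6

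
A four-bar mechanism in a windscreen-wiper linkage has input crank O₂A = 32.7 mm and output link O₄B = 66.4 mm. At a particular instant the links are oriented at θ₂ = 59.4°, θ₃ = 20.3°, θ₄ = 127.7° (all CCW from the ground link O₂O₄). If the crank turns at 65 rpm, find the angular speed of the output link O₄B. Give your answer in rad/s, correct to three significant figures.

2.22

ω₂ = 6.807 rad/s (from 65 rpm).
Differentiating the loop-closure r₂e^{iθ₂}+r₃e^{iθ₃}=r₁+r₄e^{iθ₄} gives r₂ω₂e^{iθ₂}+r₃ω₃e^{iθ₃}=r₄ω₄e^{iθ₄}.
Eliminating the other unknown: ω₄ = r₂ω₂ sin(θ₂−θ₃) / [r₄ sin(θ₄−θ₃)].
Numerator sine = +0.63068; denominator sine = +0.95424.
Result = 0.0327·6.807·(+0.63068) / (0.0664·(+0.95424)) = +2.2155 rad/s; magnitude 2.2155 rad/s.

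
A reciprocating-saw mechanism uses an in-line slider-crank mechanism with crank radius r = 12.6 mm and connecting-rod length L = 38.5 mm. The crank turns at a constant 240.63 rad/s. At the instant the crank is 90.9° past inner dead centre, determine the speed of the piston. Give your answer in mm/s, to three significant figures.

3020

ω = 240.6 rad/s
For an in-line slider-crank, x = r cosθ + √(L² − r² sin²θ), so v = −rω sinθ·[1 + r cosθ/√(L² − r² sin²θ)].
With r = 0.0126 m, L = 0.0385 m, θ = 90.9°: √(L² − r² sin²θ) = 0.03638 m.
v = −0.0126·240.6·0.99988·[1 + 0.0126·-0.01571/0.03638] = -3.0151 m/s.
|v| = 3.0151 m/s = 3015.1 mm/s.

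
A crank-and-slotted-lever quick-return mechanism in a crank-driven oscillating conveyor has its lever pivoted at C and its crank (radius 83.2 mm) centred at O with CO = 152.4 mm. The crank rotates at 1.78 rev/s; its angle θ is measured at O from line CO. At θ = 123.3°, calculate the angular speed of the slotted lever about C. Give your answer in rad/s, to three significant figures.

ω = 11.18 rad/s (from 1.78 rev/s).
Crank pin A relative to C: A = (d + r cosθ, r sinθ); lever angle φ = atan2(r sinθ, d + r cosθ).
Differentiating tanφ: φ̇ = rω(d cosθ + r)/(d² + r² + 2dr cosθ).
d² + r² + 2dr cosθ = |CA|² = 0.0162251 m²;  d cosθ + r = -0.00047108 m.
|ω_lever| = |0.0832·11.18·-0.00047108| / 0.0162251 = 0.027016 rad/s.

0.0270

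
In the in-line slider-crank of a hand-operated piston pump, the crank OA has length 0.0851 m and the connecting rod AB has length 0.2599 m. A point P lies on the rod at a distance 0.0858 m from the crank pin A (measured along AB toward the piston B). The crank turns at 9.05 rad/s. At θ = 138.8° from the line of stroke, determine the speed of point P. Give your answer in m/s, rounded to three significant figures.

0.606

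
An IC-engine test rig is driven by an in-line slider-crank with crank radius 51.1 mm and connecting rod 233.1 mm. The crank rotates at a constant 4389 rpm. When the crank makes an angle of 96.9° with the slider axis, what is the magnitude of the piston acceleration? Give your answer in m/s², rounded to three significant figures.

ω = 2π·4389/60 = 459.6 rad/s
x(θ) = r cosθ + √(L² − r² sin²θ); with ω constant, a = ω²·d²x/dθ².
d²x/dθ² = −r cosθ − r²(cos2θ)/√u − r⁴ sin²2θ/(4u^{3/2}),  u = L² − r² sin²θ = 0.0517621 m².
Substituting r = 0.0511 m, L = 0.2331 m, θ = 96.9°: d²x/dθ² = +0.017277 m.
a = ω²·d²x/dθ² = (459.6)²·(+0.017277) = +3649.6 m/s²;  |a| = 3649.6 m/s².

3650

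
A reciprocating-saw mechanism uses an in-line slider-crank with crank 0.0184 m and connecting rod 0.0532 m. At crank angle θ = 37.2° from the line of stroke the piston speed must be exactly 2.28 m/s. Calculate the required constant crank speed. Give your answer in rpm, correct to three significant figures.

1530

For an in-line slider-crank, |v_piston| = rω|sinθ|·[1 + r cosθ/√(L² − r² sin²θ)].
With r = 0.0184 m, L = 0.0532 m, θ = 37.2°: the bracketed kinematic factor |dx/dθ| = 0.014259 m.
ω = v/|dx/dθ| = 2.28/0.014259 = 159.9 rad/s.
N = 60ω/(2π) = 1527 rpm.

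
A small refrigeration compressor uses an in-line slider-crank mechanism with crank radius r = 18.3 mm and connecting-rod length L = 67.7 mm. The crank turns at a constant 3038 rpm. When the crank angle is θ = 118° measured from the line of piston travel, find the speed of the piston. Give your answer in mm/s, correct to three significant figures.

ω = 2π·3038/60 = 318.1 rad/s
For an in-line slider-crank, x = r cosθ + √(L² − r² sin²θ), so v = −rω sinθ·[1 + r cosθ/√(L² − r² sin²θ)].
With r = 0.0183 m, L = 0.0677 m, θ = 118°: √(L² − r² sin²θ) = 0.065744 m.
v = −0.0183·318.1·0.88295·[1 + 0.0183·-0.46947/0.065744] = -4.4687 m/s.
|v| = 4.4687 m/s = 4468.7 mm/s.

4470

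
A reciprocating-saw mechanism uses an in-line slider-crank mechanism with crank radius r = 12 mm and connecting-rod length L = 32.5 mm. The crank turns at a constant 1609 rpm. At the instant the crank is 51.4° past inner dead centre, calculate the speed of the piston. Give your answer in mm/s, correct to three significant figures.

ω = 2π·1609/60 = 168.5 rad/s
For an in-line slider-crank, x = r cosθ + √(L² − r² sin²θ), so v = −rω sinθ·[1 + r cosθ/√(L² − r² sin²θ)].
With r = 0.012 m, L = 0.0325 m, θ = 51.4°: √(L² − r² sin²θ) = 0.031117 m.
v = −0.012·168.5·0.78152·[1 + 0.012·0.62388/0.031117] = -1.9604 m/s.
|v| = 1.9604 m/s = 1960.4 mm/s.

1960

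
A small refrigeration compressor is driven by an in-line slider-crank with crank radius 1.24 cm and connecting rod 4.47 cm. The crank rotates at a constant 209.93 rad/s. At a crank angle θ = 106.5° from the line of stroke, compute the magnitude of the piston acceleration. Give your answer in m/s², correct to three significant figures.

286

ω = 209.9 rad/s
x(θ) = r cosθ + √(L² − r² sin²θ); with ω constant, a = ω²·d²x/dθ².
d²x/dθ² = −r cosθ − r²(cos2θ)/√u − r⁴ sin²2θ/(4u^{3/2}),  u = L² − r² sin²θ = 0.00185673 m².
Substituting r = 0.0124 m, L = 0.0447 m, θ = 106.5°: d²x/dθ² = +0.0064926 m.
a = ω²·d²x/dθ² = (209.9)²·(+0.0064926) = +286.13 m/s²;  |a| = 286.13 m/s².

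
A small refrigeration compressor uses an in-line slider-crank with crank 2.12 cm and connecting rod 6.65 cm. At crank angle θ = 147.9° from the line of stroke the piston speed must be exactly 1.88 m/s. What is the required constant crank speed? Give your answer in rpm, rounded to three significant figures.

2200

For an in-line slider-crank, |v_piston| = rω|sinθ|·[1 + r cosθ/√(L² − r² sin²θ)].
With r = 0.0212 m, L = 0.0665 m, θ = 147.9°: the bracketed kinematic factor |dx/dθ| = 0.0081786 m.
ω = v/|dx/dθ| = 1.88/0.0081786 = 229.87 rad/s.
N = 60ω/(2π) = 2195.1 rpm.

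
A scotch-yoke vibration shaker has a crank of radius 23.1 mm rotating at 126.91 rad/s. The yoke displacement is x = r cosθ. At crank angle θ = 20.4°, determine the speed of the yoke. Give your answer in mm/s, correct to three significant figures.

1020

ω = 126.9 rad/s
x = r cosθ ⇒ ẋ = −rω sinθ.
|v| = rω|sinθ| = 0.0231·126.9·|sin 20.4°| = 1.0219 m/s = 1021.9 mm/s.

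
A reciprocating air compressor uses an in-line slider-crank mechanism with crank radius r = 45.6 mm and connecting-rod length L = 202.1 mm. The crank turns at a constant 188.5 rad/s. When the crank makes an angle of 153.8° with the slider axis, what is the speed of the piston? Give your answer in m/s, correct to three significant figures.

ω = 188.5 rad/s
For an in-line slider-crank, x = r cosθ + √(L² − r² sin²θ), so v = −rω sinθ·[1 + r cosθ/√(L² − r² sin²θ)].
With r = 0.0456 m, L = 0.2021 m, θ = 153.8°: √(L² − r² sin²θ) = 0.20109 m.
v = −0.0456·188.5·0.44151·[1 + 0.0456·-0.89726/0.20109] = -3.0229 m/s.
|v| = 3.0229 m/s.

3.02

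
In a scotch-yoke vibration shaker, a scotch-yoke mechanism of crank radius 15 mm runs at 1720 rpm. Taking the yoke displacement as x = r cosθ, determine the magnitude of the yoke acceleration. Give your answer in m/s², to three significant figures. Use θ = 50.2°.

ω = 180.1 rad/s (from 1720 rpm).
x = r cosθ ⇒ ẍ = −rω² cosθ (ω constant).
|a| = rω²|cosθ| = 0.015·(180.1)²·|cos 50.2°| = 311.5 m/s².

312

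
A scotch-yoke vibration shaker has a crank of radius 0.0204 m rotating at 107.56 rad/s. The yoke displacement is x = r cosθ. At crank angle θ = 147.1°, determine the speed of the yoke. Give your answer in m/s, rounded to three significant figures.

ω = 107.6 rad/s
x = r cosθ ⇒ ẋ = −rω sinθ.
|v| = rω|sinθ| = 0.0204·107.6·|sin 147.1°| = 1.1918 m/s.

1.19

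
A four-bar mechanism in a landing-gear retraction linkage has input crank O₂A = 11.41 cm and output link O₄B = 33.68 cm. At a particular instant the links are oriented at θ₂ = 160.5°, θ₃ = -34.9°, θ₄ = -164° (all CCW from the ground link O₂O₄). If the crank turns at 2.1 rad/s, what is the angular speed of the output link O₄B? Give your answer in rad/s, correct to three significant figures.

ω₂ = 2.1 rad/s
Differentiating the loop-closure r₂e^{iθ₂}+r₃e^{iθ₃}=r₁+r₄e^{iθ₄} gives r₂ω₂e^{iθ₂}+r₃ω₃e^{iθ₃}=r₄ω₄e^{iθ₄}.
Eliminating the other unknown: ω₄ = r₂ω₂ sin(θ₂−θ₃) / [r₄ sin(θ₄−θ₃)].
Numerator sine = -0.26556; denominator sine = -0.77605.
Result = 0.1141·2.1·(-0.26556) / (0.3368·(-0.77605)) = +0.24345 rad/s; magnitude 0.24345 rad/s.

0.243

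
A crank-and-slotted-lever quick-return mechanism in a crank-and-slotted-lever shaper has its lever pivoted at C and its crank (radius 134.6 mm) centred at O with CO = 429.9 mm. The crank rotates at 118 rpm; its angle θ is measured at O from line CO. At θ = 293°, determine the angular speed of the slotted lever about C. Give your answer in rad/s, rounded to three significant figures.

ω = 12.36 rad/s (from 118 rpm).
Crank pin A relative to C: A = (d + r cosθ, r sinθ); lever angle φ = atan2(r sinθ, d + r cosθ).
Differentiating tanφ: φ̇ = rω(d cosθ + r)/(d² + r² + 2dr cosθ).
d² + r² + 2dr cosθ = |CA|² = 0.24815 m²;  d cosθ + r = +0.30258 m.
|ω_lever| = |0.1346·12.36·+0.30258| / 0.24815 = 2.028 rad/s.

2.03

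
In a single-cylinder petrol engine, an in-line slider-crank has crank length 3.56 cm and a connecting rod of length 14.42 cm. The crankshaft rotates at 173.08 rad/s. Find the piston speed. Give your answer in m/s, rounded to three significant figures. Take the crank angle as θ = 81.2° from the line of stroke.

6.33

ω = 173.1 rad/s
For an in-line slider-crank, x = r cosθ + √(L² − r² sin²θ), so v = −rω sinθ·[1 + r cosθ/√(L² − r² sin²θ)].
With r = 0.0356 m, L = 0.1442 m, θ = 81.2°: √(L² − r² sin²θ) = 0.13984 m.
v = −0.0356·173.1·0.98823·[1 + 0.0356·0.15299/0.13984] = -6.3263 m/s.
|v| = 6.3263 m/s.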